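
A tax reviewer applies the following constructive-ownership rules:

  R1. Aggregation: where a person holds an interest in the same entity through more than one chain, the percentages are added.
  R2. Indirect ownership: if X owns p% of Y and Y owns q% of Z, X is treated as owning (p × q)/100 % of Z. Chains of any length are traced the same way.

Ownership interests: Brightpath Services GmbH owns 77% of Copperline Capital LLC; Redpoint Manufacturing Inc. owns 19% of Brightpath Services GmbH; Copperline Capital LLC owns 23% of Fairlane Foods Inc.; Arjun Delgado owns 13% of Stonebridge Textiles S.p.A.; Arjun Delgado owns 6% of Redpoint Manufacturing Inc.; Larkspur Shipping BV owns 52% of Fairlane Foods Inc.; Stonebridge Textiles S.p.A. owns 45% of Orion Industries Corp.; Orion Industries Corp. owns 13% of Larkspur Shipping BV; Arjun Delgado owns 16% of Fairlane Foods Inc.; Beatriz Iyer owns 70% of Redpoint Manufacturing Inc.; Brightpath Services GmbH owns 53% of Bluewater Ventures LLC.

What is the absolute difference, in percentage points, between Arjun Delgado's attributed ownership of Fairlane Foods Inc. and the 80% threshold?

63.402646

Chain via Redpoint Manufacturing Inc. → Brightpath Services GmbH → Copperline Capital LLC (R2): 6% × 19% × 77% × 23% = 0.201894% of Fairlane Foods Inc.
Chain via Stonebridge Textiles S.p.A. → Orion Industries Corp. → Larkspur Shipping BV (R2): 13% × 45% × 13% × 52% = 0.39546% of Fairlane Foods Inc.
Direct interest in Fairlane Foods Inc: 16%.
Aggregating (R1): 0.201894% + 0.39546% + 16% = 16.597354%.
16.597354% falls short of the 80% threshold by 63.402646 percentage points.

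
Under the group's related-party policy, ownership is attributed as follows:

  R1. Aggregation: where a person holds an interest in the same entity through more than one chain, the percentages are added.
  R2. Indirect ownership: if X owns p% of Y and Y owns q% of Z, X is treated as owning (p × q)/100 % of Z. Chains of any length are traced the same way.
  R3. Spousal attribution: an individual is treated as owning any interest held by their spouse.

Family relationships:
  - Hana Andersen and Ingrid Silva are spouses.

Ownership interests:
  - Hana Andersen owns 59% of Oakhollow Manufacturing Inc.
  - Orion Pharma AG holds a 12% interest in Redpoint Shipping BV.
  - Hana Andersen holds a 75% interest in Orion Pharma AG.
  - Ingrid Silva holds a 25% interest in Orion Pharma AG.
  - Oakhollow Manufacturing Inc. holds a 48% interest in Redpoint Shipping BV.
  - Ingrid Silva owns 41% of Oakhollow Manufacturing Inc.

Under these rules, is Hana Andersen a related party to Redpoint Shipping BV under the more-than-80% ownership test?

No

By spousal attribution (R3), Hana Andersen is treated as also owning Ingrid Silva's interest in Oakhollow Manufacturing Inc, giving 59% + 41% = 100%.
By spousal attribution (R3), Hana Andersen is treated as also owning Ingrid Silva's interest in Orion Pharma AG, giving 75% + 25% = 100%.
Chain via Oakhollow Manufacturing Inc. (R2): 100% × 48% = 48% of Redpoint Shipping BV.
Chain via Orion Pharma AG (R2): 100% × 12% = 12% of Redpoint Shipping BV.
Aggregating (R1): 48% + 12% = 60%.
60% does not exceed the 80% threshold, so Hana is not a related party to Redpoint Shipping BV.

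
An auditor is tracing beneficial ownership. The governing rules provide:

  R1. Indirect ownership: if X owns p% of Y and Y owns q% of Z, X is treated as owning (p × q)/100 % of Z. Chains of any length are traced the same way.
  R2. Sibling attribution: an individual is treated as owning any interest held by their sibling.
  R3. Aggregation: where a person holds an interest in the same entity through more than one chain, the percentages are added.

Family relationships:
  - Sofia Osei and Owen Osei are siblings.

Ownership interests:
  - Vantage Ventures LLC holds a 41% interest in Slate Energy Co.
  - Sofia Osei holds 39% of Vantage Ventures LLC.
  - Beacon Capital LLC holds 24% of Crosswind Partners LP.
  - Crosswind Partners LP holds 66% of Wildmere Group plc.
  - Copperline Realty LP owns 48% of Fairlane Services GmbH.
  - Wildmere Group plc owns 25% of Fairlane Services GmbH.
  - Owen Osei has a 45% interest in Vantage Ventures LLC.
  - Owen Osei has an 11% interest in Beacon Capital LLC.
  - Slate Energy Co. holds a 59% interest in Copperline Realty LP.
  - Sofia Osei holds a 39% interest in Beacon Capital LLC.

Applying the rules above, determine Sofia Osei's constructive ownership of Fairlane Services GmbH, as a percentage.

11.733408%

By sibling attribution (R2), Sofia Osei is treated as also owning Owen Osei's interest in Beacon Capital LLC, giving 39% + 11% = 50%.
By sibling attribution (R2), Sofia Osei is treated as also owning Owen Osei's interest in Vantage Ventures LLC, giving 39% + 45% = 84%.
Chain via Beacon Capital LLC → Crosswind Partners LP → Wildmere Group plc (R1): 50% × 24% × 66% × 25% = 1.98% of Fairlane Services GmbH.
Chain via Vantage Ventures LLC → Slate Energy Co. → Copperline Realty LP (R1): 84% × 41% × 59% × 48% = 9.753408% of Fairlane Services GmbH.
Aggregating (R3): 1.98% + 9.753408% = 11.733408%.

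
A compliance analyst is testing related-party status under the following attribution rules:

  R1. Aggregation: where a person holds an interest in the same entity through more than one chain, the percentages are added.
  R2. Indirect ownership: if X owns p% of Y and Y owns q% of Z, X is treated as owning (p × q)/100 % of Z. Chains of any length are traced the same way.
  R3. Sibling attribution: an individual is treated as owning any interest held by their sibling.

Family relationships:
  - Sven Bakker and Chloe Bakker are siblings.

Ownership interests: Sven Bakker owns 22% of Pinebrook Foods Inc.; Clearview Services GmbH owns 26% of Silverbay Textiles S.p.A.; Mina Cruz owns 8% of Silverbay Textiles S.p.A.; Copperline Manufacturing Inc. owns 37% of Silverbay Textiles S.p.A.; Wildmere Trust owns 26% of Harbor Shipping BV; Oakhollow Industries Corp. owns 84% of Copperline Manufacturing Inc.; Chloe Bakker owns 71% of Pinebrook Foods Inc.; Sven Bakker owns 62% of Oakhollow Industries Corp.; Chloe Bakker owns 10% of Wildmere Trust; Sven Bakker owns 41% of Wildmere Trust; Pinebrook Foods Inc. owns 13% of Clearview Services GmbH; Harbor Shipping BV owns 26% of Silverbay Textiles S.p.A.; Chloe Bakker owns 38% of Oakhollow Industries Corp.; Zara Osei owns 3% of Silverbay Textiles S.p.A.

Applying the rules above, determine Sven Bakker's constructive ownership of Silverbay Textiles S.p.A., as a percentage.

By sibling attribution (R3), Sven Bakker is treated as also owning Chloe Bakker's interest in Pinebrook Foods Inc, giving 22% + 71% = 93%.
By sibling attribution (R3), Sven Bakker is treated as also owning Chloe Bakker's interest in Oakhollow Industries Corp, giving 62% + 38% = 100%.
By sibling attribution (R3), Sven Bakker is treated as also owning Chloe Bakker's interest in Wildmere Trust, giving 41% + 10% = 51%.
Chain via Pinebrook Foods Inc. → Clearview Services GmbH (R2): 93% × 13% × 26% = 3.1434% of Silverbay Textiles S.p.A.
Chain via Oakhollow Industries Corp. → Copperline Manufacturing Inc. (R2): 100% × 84% × 37% = 31.08% of Silverbay Textiles S.p.A.
Chain via Wildmere Trust → Harbor Shipping BV (R2): 51% × 26% × 26% = 3.4476% of Silverbay Textiles S.p.A.
Aggregating (R1): 3.1434% + 31.08% + 3.4476% = 37.671%.

37.671%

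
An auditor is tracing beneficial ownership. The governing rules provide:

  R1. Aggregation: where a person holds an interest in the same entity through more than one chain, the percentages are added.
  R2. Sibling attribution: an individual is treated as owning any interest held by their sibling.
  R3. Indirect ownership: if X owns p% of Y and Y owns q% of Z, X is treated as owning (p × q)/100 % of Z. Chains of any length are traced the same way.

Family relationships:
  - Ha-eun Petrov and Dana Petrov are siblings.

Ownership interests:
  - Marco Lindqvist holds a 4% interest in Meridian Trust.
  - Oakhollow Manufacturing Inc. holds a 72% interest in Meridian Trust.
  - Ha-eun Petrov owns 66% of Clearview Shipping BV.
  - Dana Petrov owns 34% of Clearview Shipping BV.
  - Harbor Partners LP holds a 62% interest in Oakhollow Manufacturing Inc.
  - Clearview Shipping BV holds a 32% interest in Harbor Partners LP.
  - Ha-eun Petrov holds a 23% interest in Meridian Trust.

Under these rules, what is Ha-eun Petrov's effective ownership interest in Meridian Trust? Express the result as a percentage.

By sibling attribution (R2), Ha-eun Petrov is treated as also owning Dana Petrov's interest in Clearview Shipping BV, giving 66% + 34% = 100%.
Chain via Clearview Shipping BV → Harbor Partners LP → Oakhollow Manufacturing Inc. (R3): 100% × 32% × 62% × 72% = 14.2848% of Meridian Trust.
Direct interest in Meridian Trust: 23%.
Aggregating (R1): 14.2848% + 23% = 37.2848%.

37.2848%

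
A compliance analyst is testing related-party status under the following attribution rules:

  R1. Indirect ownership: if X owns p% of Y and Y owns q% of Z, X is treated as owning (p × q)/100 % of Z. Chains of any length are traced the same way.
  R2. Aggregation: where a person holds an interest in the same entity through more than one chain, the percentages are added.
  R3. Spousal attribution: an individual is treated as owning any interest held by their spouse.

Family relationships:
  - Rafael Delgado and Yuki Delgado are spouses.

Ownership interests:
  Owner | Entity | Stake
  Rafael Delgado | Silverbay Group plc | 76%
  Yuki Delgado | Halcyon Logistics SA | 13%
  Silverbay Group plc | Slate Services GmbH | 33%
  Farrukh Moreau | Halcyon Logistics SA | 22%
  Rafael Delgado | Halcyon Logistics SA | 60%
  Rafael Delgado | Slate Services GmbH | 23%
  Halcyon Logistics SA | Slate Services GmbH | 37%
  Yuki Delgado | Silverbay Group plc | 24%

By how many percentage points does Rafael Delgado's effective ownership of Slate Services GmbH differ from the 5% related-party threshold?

78.01

By spousal attribution (R3), Rafael Delgado is treated as also owning Yuki Delgado's interest in Halcyon Logistics SA, giving 60% + 13% = 73%.
By spousal attribution (R3), Rafael Delgado is treated as also owning Yuki Delgado's interest in Silverbay Group plc, giving 76% + 24% = 100%.
Chain via Halcyon Logistics SA (R1): 73% × 37% = 27.01% of Slate Services GmbH.
Chain via Silverbay Group plc (R1): 100% × 33% = 33% of Slate Services GmbH.
Direct interest in Slate Services GmbH: 23%.
Aggregating (R2): 27.01% + 33% + 23% = 83.01%.
83.01% exceeds the 5% threshold by 78.01 percentage points.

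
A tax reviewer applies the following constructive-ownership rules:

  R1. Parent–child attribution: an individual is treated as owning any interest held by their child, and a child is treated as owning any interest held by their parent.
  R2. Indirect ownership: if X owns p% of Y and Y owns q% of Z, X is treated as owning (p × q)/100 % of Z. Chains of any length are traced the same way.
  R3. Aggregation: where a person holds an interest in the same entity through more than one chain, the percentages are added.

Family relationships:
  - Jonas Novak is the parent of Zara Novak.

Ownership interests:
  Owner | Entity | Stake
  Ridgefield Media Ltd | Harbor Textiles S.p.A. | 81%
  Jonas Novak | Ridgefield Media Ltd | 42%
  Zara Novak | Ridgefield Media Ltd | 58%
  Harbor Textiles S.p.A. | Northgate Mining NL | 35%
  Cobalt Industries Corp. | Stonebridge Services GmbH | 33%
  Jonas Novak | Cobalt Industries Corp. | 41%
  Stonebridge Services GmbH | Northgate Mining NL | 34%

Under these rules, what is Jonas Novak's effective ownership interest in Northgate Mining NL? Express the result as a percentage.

By parent–child attribution (R1), Jonas Novak is treated as also owning Zara Novak's interest in Ridgefield Media Ltd, giving 42% + 58% = 100%.
Chain via Cobalt Industries Corp. → Stonebridge Services GmbH (R2): 41% × 33% × 34% = 4.6002% of Northgate Mining NL.
Chain via Ridgefield Media Ltd → Harbor Textiles S.p.A. (R2): 100% × 81% × 35% = 28.35% of Northgate Mining NL.
Aggregating (R3): 4.6002% + 28.35% = 32.9502%.

32.9502%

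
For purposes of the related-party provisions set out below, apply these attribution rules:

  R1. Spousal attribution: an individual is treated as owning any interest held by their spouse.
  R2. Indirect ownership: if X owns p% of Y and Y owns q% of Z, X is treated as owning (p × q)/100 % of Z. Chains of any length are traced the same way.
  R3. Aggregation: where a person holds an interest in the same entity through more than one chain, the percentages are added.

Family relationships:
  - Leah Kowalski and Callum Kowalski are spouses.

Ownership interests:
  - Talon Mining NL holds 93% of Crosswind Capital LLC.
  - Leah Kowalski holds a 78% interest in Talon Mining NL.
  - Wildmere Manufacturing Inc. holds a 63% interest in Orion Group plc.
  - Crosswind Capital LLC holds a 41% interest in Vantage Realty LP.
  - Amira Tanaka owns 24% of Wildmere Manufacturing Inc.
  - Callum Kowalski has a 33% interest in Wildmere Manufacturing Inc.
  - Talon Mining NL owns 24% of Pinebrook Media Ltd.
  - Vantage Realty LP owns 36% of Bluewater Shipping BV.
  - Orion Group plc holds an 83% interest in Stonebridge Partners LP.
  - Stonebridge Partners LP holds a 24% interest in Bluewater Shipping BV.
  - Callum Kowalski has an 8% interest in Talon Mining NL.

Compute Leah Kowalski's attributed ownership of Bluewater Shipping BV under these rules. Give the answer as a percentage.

15.946416%

By spousal attribution (R1), Leah Kowalski is treated as also owning Callum Kowalski's interest in Talon Mining NL, giving 78% + 8% = 86%.
By spousal attribution (R1), Leah Kowalski is treated as owning Callum Kowalski's 33% interest in Wildmere Manufacturing Inc.
Chain via Talon Mining NL → Crosswind Capital LLC → Vantage Realty LP (R2): 86% × 93% × 41% × 36% = 11.805048% of Bluewater Shipping BV.
Chain via Wildmere Manufacturing Inc. → Orion Group plc → Stonebridge Partners LP (R2): 33% × 63% × 83% × 24% = 4.141368% of Bluewater Shipping BV.
Aggregating (R3): 11.805048% + 4.141368% = 15.946416%.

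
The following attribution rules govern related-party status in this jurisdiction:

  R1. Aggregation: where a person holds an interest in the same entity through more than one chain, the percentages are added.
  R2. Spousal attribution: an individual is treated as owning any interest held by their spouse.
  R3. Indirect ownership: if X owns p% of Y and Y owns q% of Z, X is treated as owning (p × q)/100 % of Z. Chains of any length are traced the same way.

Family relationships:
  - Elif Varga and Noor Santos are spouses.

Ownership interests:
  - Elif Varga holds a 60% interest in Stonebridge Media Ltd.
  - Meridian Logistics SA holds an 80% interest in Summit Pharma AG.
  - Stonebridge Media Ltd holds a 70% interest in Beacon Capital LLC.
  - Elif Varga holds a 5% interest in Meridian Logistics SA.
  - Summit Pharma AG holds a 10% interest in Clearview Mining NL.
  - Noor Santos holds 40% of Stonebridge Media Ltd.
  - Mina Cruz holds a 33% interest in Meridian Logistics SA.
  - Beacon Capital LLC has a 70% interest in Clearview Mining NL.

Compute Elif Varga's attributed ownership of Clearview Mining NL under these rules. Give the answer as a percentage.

By spousal attribution (R2), Elif Varga is treated as also owning Noor Santos's interest in Stonebridge Media Ltd, giving 60% + 40% = 100%.
Chain via Stonebridge Media Ltd → Beacon Capital LLC (R3): 100% × 70% × 70% = 49% of Clearview Mining NL.
Chain via Meridian Logistics SA → Summit Pharma AG (R3): 5% × 80% × 10% = 0.4% of Clearview Mining NL.
Aggregating (R1): 49% + 0.4% = 49.4%.

49.4%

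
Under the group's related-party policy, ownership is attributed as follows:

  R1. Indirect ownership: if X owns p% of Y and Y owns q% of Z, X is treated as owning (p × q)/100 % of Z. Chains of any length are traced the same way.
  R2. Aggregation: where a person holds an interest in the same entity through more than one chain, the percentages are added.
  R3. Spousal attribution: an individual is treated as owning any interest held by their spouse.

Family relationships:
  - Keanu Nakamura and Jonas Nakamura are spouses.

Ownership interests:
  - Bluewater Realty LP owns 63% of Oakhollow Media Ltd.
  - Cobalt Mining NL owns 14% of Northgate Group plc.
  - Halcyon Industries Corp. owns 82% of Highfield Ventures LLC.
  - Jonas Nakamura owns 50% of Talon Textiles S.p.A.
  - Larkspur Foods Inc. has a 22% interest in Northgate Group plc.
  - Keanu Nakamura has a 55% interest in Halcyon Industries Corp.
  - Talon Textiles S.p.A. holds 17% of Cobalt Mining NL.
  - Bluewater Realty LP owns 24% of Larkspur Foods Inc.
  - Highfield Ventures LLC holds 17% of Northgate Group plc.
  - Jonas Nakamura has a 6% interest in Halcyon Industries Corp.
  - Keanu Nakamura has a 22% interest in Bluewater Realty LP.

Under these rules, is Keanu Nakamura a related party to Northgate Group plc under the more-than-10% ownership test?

Yes

By spousal attribution (R3), Keanu Nakamura is treated as also owning Jonas Nakamura's interest in Halcyon Industries Corp, giving 55% + 6% = 61%.
By spousal attribution (R3), Keanu Nakamura is treated as owning Jonas Nakamura's 50% interest in Talon Textiles S.p.A.
Chain via Halcyon Industries Corp. → Highfield Ventures LLC (R1): 61% × 82% × 17% = 8.5034% of Northgate Group plc.
Chain via Bluewater Realty LP → Larkspur Foods Inc. (R1): 22% × 24% × 22% = 1.1616% of Northgate Group plc.
Chain via Talon Textiles S.p.A. → Cobalt Mining NL (R1): 50% × 17% × 14% = 1.19% of Northgate Group plc.
Aggregating (R2): 8.5034% + 1.1616% + 1.19% = 10.855%.
10.855% exceeds the 10% threshold, so Keanu is a related party to Northgate Group plc.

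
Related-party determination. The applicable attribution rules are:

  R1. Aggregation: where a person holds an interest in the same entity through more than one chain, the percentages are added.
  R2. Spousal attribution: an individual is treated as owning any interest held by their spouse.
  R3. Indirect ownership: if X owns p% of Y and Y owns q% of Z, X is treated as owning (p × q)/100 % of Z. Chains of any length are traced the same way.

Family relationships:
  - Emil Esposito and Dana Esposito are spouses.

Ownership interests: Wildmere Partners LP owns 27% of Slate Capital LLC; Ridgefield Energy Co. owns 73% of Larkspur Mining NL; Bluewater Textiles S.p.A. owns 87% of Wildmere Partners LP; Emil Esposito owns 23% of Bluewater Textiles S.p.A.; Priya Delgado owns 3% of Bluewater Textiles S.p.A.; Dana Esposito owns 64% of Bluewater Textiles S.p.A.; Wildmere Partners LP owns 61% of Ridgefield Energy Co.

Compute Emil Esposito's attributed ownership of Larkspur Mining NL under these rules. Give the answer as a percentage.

33.704757%

By spousal attribution (R2), Emil Esposito is treated as also owning Dana Esposito's interest in Bluewater Textiles S.p.A, giving 23% + 64% = 87%.
Chain via Bluewater Textiles S.p.A. → Wildmere Partners LP → Ridgefield Energy Co. (R3): 87% × 87% × 61% × 73% = 33.704757% of Larkspur Mining NL.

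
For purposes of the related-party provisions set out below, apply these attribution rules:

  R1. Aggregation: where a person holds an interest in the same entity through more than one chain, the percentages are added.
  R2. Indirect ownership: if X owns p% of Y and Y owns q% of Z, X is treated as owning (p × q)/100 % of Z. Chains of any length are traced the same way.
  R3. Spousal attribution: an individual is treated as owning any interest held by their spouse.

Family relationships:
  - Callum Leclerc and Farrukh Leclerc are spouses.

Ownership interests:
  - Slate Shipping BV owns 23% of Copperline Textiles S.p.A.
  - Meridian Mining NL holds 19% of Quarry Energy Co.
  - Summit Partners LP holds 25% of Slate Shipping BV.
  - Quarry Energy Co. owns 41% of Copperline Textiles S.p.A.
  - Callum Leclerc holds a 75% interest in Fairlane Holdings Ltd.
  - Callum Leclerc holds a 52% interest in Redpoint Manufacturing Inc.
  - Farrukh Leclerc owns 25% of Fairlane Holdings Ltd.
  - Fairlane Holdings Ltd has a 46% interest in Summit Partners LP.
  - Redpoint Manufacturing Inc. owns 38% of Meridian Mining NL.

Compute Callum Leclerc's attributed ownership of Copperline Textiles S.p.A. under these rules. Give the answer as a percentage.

4.184304%

By spousal attribution (R3), Callum Leclerc is treated as also owning Farrukh Leclerc's interest in Fairlane Holdings Ltd, giving 75% + 25% = 100%.
Chain via Redpoint Manufacturing Inc. → Meridian Mining NL → Quarry Energy Co. (R2): 52% × 38% × 19% × 41% = 1.539304% of Copperline Textiles S.p.A.
Chain via Fairlane Holdings Ltd → Summit Partners LP → Slate Shipping BV (R2): 100% × 46% × 25% × 23% = 2.645% of Copperline Textiles S.p.A.
Aggregating (R1): 1.539304% + 2.645% = 4.184304%.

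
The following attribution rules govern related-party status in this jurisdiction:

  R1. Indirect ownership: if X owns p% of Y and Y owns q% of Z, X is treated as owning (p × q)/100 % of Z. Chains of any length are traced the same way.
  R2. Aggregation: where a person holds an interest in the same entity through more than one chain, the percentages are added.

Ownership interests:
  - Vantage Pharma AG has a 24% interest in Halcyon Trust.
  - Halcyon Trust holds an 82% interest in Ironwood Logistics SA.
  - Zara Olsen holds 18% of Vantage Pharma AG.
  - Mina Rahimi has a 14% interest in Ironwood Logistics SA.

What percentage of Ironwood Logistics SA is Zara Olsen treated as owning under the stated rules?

3.5424%

Chain via Vantage Pharma AG → Halcyon Trust (R1): 18% × 24% × 82% = 3.5424% of Ironwood Logistics SA.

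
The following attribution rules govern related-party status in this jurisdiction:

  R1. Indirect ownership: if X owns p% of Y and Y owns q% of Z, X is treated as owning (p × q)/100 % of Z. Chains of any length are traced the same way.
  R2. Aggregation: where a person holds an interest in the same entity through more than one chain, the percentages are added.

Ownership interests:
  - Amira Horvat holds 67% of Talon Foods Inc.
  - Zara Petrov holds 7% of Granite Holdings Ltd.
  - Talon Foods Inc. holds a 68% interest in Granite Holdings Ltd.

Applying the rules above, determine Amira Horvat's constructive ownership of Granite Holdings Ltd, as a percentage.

Chain via Talon Foods Inc. (R1): 67% × 68% = 45.56% of Granite Holdings Ltd.

45.56%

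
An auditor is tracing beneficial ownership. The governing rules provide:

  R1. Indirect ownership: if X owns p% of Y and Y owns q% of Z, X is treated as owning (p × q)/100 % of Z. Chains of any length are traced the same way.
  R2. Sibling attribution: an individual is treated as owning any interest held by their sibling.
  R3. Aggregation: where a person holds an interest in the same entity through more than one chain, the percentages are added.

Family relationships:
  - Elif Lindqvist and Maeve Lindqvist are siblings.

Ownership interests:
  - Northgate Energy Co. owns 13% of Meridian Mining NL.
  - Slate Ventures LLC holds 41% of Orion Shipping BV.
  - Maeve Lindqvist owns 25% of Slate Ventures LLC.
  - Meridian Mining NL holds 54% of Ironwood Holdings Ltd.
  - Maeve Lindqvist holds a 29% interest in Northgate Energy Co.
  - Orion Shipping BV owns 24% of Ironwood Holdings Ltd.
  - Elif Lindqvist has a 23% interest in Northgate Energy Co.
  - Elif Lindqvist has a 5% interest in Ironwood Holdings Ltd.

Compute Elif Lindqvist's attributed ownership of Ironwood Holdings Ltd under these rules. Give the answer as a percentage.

By sibling attribution (R2), Elif Lindqvist is treated as also owning Maeve Lindqvist's interest in Northgate Energy Co, giving 23% + 29% = 52%.
By sibling attribution (R2), Elif Lindqvist is treated as owning Maeve Lindqvist's 25% interest in Slate Ventures LLC.
Chain via Northgate Energy Co. → Meridian Mining NL (R1): 52% × 13% × 54% = 3.6504% of Ironwood Holdings Ltd.
Direct interest in Ironwood Holdings Ltd: 5%.
Chain via Slate Ventures LLC → Orion Shipping BV (R1): 25% × 41% × 24% = 2.46% of Ironwood Holdings Ltd.
Aggregating (R3): 3.6504% + 5% + 2.46% = 11.1104%.

11.1104%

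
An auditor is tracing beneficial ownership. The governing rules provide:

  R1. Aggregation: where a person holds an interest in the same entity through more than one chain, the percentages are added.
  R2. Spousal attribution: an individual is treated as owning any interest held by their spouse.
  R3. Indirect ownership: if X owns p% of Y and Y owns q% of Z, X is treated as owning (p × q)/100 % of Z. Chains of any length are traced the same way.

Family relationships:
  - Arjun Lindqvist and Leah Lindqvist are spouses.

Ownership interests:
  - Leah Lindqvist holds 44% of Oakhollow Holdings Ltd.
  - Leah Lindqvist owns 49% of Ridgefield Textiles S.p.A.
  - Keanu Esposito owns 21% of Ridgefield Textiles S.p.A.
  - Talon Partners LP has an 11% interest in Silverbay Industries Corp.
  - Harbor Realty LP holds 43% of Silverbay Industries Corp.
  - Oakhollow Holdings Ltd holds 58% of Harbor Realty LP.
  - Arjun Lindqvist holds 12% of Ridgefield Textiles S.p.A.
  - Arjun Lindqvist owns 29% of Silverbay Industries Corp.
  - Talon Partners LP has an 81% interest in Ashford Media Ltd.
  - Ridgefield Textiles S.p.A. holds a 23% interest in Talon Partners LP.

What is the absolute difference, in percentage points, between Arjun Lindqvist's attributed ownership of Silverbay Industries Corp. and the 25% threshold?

By spousal attribution (R2), Arjun Lindqvist is treated as also owning Leah Lindqvist's interest in Ridgefield Textiles S.p.A, giving 12% + 49% = 61%.
By spousal attribution (R2), Arjun Lindqvist is treated as owning Leah Lindqvist's 44% interest in Oakhollow Holdings Ltd.
Chain via Ridgefield Textiles S.p.A. → Talon Partners LP (R3): 61% × 23% × 11% = 1.5433% of Silverbay Industries Corp.
Direct interest in Silverbay Industries Corp: 29%.
Chain via Oakhollow Holdings Ltd → Harbor Realty LP (R3): 44% × 58% × 43% = 10.9736% of Silverbay Industries Corp.
Aggregating (R1): 1.5433% + 29% + 10.9736% = 41.5169%.
41.5169% exceeds the 25% threshold by 16.5169 percentage points.

16.5169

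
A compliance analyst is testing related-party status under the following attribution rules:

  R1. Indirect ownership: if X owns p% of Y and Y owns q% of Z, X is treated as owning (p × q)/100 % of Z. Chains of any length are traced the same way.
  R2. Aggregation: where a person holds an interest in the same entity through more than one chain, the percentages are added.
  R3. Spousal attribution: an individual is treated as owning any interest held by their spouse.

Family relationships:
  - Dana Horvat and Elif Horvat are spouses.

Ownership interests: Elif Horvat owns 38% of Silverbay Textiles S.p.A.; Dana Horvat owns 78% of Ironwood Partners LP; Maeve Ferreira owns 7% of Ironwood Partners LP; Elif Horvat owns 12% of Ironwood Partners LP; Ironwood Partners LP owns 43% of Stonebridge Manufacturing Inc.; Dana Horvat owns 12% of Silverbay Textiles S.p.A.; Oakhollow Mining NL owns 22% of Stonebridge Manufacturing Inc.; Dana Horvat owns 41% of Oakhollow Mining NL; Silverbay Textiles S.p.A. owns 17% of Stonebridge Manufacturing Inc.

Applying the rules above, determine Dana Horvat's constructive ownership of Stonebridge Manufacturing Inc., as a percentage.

56.22%

By spousal attribution (R3), Dana Horvat is treated as also owning Elif Horvat's interest in Silverbay Textiles S.p.A, giving 12% + 38% = 50%.
By spousal attribution (R3), Dana Horvat is treated as also owning Elif Horvat's interest in Ironwood Partners LP, giving 78% + 12% = 90%.
Chain via Silverbay Textiles S.p.A. (R1): 50% × 17% = 8.5% of Stonebridge Manufacturing Inc.
Chain via Oakhollow Mining NL (R1): 41% × 22% = 9.02% of Stonebridge Manufacturing Inc.
Chain via Ironwood Partners LP (R1): 90% × 43% = 38.7% of Stonebridge Manufacturing Inc.
Aggregating (R2): 8.5% + 9.02% + 38.7% = 56.22%.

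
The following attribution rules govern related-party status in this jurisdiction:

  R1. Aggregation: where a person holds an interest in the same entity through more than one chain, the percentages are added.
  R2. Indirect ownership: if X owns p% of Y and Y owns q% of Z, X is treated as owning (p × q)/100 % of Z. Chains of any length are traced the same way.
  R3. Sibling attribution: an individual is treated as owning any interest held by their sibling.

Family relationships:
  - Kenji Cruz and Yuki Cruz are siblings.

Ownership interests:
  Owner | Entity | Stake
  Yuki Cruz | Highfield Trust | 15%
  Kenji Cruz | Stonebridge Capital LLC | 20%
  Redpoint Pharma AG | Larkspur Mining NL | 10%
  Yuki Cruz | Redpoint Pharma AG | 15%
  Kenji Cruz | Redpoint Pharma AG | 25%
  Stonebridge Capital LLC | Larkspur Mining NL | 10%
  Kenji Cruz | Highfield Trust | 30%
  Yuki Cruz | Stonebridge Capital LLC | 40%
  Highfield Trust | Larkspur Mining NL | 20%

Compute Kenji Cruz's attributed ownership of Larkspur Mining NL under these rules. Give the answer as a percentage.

By sibling attribution (R3), Kenji Cruz is treated as also owning Yuki Cruz's interest in Redpoint Pharma AG, giving 25% + 15% = 40%.
By sibling attribution (R3), Kenji Cruz is treated as also owning Yuki Cruz's interest in Stonebridge Capital LLC, giving 20% + 40% = 60%.
By sibling attribution (R3), Kenji Cruz is treated as also owning Yuki Cruz's interest in Highfield Trust, giving 30% + 15% = 45%.
Chain via Redpoint Pharma AG (R2): 40% × 10% = 4% of Larkspur Mining NL.
Chain via Stonebridge Capital LLC (R2): 60% × 10% = 6% of Larkspur Mining NL.
Chain via Highfield Trust (R2): 45% × 20% = 9% of Larkspur Mining NL.
Aggregating (R1): 4% + 6% + 9% = 19%.

19%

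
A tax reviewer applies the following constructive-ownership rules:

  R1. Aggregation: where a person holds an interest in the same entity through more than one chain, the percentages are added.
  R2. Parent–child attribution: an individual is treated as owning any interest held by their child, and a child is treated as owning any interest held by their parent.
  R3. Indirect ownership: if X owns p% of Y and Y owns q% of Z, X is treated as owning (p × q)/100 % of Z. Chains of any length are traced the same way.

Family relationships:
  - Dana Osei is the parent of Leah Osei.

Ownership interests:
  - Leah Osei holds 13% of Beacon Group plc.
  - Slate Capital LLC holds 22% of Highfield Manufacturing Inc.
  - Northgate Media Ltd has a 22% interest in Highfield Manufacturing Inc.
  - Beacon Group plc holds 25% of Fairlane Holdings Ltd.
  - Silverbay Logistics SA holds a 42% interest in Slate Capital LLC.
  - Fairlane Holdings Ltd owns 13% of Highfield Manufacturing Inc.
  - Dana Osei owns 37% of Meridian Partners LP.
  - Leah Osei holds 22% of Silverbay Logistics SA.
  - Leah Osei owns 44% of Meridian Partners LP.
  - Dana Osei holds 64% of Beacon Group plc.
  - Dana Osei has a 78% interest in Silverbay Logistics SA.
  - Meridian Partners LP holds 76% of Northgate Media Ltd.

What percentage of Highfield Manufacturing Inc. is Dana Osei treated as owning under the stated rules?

25.2857%

By parent–child attribution (R2), Dana Osei is treated as also owning Leah Osei's interest in Beacon Group plc, giving 64% + 13% = 77%.
By parent–child attribution (R2), Dana Osei is treated as also owning Leah Osei's interest in Meridian Partners LP, giving 37% + 44% = 81%.
By parent–child attribution (R2), Dana Osei is treated as also owning Leah Osei's interest in Silverbay Logistics SA, giving 78% + 22% = 100%.
Chain via Beacon Group plc → Fairlane Holdings Ltd (R3): 77% × 25% × 13% = 2.5025% of Highfield Manufacturing Inc.
Chain via Meridian Partners LP → Northgate Media Ltd (R3): 81% × 76% × 22% = 13.5432% of Highfield Manufacturing Inc.
Chain via Silverbay Logistics SA → Slate Capital LLC (R3): 100% × 42% × 22% = 9.24% of Highfield Manufacturing Inc.
Aggregating (R1): 2.5025% + 13.5432% + 9.24% = 25.2857%.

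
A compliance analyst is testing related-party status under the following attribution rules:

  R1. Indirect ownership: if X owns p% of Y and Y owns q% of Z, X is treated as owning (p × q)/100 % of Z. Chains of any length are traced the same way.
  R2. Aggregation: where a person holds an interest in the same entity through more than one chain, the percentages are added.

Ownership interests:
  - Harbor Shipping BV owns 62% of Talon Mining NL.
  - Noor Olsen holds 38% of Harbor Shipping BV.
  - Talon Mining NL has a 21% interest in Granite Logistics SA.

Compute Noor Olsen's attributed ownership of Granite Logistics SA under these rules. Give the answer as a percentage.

Chain via Harbor Shipping BV → Talon Mining NL (R1): 38% × 62% × 21% = 4.9476% of Granite Logistics SA.

4.9476%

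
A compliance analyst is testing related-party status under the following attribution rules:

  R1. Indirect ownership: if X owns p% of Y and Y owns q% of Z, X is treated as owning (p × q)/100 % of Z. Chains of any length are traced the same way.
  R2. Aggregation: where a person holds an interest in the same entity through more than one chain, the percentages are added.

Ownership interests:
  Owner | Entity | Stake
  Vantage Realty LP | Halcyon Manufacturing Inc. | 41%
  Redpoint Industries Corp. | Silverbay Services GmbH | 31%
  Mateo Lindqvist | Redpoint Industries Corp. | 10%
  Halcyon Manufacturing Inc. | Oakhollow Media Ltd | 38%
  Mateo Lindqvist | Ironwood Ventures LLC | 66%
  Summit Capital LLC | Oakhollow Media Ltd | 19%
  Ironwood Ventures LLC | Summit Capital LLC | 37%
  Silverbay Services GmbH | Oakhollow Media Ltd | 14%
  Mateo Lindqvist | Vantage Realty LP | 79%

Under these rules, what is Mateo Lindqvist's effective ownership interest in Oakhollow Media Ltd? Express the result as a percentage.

Chain via Ironwood Ventures LLC → Summit Capital LLC (R1): 66% × 37% × 19% = 4.6398% of Oakhollow Media Ltd.
Chain via Vantage Realty LP → Halcyon Manufacturing Inc. (R1): 79% × 41% × 38% = 12.3082% of Oakhollow Media Ltd.
Chain via Redpoint Industries Corp. → Silverbay Services GmbH (R1): 10% × 31% × 14% = 0.434% of Oakhollow Media Ltd.
Aggregating (R2): 4.6398% + 12.3082% + 0.434% = 17.382%.

17.382%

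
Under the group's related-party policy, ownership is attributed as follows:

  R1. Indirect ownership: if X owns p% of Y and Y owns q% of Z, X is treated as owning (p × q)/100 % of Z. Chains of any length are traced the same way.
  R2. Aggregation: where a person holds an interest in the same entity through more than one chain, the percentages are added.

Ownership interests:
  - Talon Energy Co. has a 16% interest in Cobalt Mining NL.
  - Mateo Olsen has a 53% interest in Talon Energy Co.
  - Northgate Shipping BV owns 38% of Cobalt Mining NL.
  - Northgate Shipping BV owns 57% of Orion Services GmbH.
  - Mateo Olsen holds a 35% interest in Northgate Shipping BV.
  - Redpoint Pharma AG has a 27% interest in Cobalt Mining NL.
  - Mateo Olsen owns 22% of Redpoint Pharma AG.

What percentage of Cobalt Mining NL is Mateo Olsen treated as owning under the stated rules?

27.72%

Chain via Redpoint Pharma AG (R1): 22% × 27% = 5.94% of Cobalt Mining NL.
Chain via Talon Energy Co. (R1): 53% × 16% = 8.48% of Cobalt Mining NL.
Chain via Northgate Shipping BV (R1): 35% × 38% = 13.3% of Cobalt Mining NL.
Aggregating (R2): 5.94% + 8.48% + 13.3% = 27.72%.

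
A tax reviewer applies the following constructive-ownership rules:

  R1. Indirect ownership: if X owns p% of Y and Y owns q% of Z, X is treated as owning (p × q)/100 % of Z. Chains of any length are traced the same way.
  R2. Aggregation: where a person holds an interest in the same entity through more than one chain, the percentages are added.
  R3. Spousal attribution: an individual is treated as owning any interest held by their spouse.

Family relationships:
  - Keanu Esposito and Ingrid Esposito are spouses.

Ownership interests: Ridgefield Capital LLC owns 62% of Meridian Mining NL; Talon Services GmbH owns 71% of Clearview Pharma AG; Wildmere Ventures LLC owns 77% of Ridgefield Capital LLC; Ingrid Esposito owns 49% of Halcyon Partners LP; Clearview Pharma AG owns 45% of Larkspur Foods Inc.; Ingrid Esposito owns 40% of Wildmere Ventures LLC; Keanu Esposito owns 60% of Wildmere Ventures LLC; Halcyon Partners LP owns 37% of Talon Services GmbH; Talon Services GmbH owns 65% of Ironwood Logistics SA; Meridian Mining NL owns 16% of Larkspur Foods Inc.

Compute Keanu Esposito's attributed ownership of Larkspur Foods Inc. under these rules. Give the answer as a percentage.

13.430935%

By spousal attribution (R3), Keanu Esposito is treated as also owning Ingrid Esposito's interest in Wildmere Ventures LLC, giving 60% + 40% = 100%.
By spousal attribution (R3), Keanu Esposito is treated as owning Ingrid Esposito's 49% interest in Halcyon Partners LP.
Chain via Wildmere Ventures LLC → Ridgefield Capital LLC → Meridian Mining NL (R1): 100% × 77% × 62% × 16% = 7.6384% of Larkspur Foods Inc.
Chain via Halcyon Partners LP → Talon Services GmbH → Clearview Pharma AG (R1): 49% × 37% × 71% × 45% = 5.792535% of Larkspur Foods Inc.
Aggregating (R2): 7.6384% + 5.792535% = 13.430935%.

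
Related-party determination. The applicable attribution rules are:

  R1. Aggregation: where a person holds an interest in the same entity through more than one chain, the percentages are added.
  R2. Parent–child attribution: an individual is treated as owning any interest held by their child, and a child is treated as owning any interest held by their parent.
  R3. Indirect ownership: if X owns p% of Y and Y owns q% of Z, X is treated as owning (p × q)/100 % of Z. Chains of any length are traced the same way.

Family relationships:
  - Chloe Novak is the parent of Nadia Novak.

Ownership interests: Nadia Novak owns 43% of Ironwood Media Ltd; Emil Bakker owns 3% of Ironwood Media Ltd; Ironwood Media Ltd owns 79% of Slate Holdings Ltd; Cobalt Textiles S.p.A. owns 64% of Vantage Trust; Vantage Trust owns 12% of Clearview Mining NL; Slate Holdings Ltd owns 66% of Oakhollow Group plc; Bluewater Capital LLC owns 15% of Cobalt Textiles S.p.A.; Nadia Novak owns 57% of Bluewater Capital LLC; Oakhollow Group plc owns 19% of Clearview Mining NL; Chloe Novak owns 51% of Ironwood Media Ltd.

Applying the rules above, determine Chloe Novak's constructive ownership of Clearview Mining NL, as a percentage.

By parent–child attribution (R2), Chloe Novak is treated as also owning Nadia Novak's interest in Ironwood Media Ltd, giving 51% + 43% = 94%.
By parent–child attribution (R2), Chloe Novak is treated as owning Nadia Novak's 57% interest in Bluewater Capital LLC.
Chain via Ironwood Media Ltd → Slate Holdings Ltd → Oakhollow Group plc (R3): 94% × 79% × 66% × 19% = 9.312204% of Clearview Mining NL.
Chain via Bluewater Capital LLC → Cobalt Textiles S.p.A. → Vantage Trust (R3): 57% × 15% × 64% × 12% = 0.65664% of Clearview Mining NL.
Aggregating (R1): 9.312204% + 0.65664% = 9.968844%.

9.968844%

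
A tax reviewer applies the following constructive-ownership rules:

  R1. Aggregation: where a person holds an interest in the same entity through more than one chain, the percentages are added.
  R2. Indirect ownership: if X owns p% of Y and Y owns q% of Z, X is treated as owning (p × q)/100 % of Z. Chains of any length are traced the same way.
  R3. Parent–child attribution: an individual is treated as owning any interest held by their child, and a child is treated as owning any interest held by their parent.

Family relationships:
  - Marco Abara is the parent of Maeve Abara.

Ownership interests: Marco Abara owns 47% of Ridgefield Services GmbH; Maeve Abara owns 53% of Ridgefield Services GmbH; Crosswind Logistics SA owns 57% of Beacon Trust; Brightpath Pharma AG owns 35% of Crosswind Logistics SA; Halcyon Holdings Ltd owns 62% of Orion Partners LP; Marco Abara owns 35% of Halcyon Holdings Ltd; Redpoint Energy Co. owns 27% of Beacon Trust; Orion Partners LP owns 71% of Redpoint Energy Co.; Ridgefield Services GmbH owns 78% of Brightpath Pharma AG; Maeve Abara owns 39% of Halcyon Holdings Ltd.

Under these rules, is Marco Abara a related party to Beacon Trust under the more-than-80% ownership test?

By parent–child attribution (R3), Marco Abara is treated as also owning Maeve Abara's interest in Halcyon Holdings Ltd, giving 35% + 39% = 74%.
By parent–child attribution (R3), Marco Abara is treated as also owning Maeve Abara's interest in Ridgefield Services GmbH, giving 47% + 53% = 100%.
Chain via Halcyon Holdings Ltd → Orion Partners LP → Redpoint Energy Co. (R2): 74% × 62% × 71% × 27% = 8.795196% of Beacon Trust.
Chain via Ridgefield Services GmbH → Brightpath Pharma AG → Crosswind Logistics SA (R2): 100% × 78% × 35% × 57% = 15.561% of Beacon Trust.
Aggregating (R1): 8.795196% + 15.561% = 24.356196%.
24.356196% does not exceed the 80% threshold, so Marco is not a related party to Beacon Trust.

No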